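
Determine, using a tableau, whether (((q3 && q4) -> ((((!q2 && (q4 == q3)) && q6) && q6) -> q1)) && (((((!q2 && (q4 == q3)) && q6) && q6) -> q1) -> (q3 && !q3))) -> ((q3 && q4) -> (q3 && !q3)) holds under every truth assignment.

Assume the negation and expand:
Initial set: {!((((q3 && q4) -> ((((!q2 && (q4 == q3)) && q6) && q6) -> q1)) && (((((!q2 && (q4 == q3)) && q6) && q6) -> q1) -> (q3 && !q3))) -> ((q3 && q4) -> (q3 && !q3)))}.
!((((q3 && q4) -> ((((!q2 && (q4 == q3)) && q6) && q6) -> q1)) && (((((!q2 && (q4 == q3)) && q6) && q6) -> q1) -> (q3 && !q3))) -> ((q3 && q4) -> (q3 && !q3))): α-rule — add (((q3 && q4) -> ((((!q2 && (q4 == q3)) && q6) && q6) -> q1)) && (((((!q2 && (q4 == q3)) && q6) && q6) -> q1) -> (q3 && !q3))), !((q3 && q4) -> (q3 && !q3)).
(((q3 && q4) -> ((((!q2 && (q4 == q3)) && q6) && q6) -> q1)) && (((((!q2 && (q4 == q3)) && q6) && q6) -> q1) -> (q3 && !q3))): α-rule — add ((q3 && q4) -> ((((!q2 && (q4 == q3)) && q6) && q6) -> q1)), (((((!q2 && (q4 == q3)) && q6) && q6) -> q1) -> (q3 && !q3)).
!((q3 && q4) -> (q3 && !q3)): α-rule — add (q3 && q4), !(q3 && !q3).
(q3 && q4): α-rule — add q3, q4.
((q3 && q4) -> ((((!q2 && (q4 == q3)) && q6) && q6) -> q1)): β-rule — branch into !(q3 && q4)  //  ((((!q2 && (q4 == q3)) && q6) && q6) -> q1).
  branch 1 (add !(q3 && q4)):
    (((((!q2 && (q4 == q3)) && q6) && q6) -> q1) -> (q3 && !q3)): β-rule — branch into !((((!q2 && (q4 == q3)) && q6) && q6) -> q1)  //  (q3 && !q3).
      branch 1.1 (add !((((!q2 && (q4 == q3)) && q6) && q6) -> q1)):
        !((((!q2 && (q4 == q3)) && q6) && q6) -> q1): α-rule — add (((!q2 && (q4 == q3)) && q6) && q6), !q1.
        (((!q2 && (q4 == q3)) && q6) && q6): α-rule — add ((!q2 && (q4 == q3)) && q6), q6.
        ((!q2 && (q4 == q3)) && q6): α-rule — add (!q2 && (q4 == q3)), q6.
        (!q2 && (q4 == q3)): α-rule — add !q2, (q4 == q3).
        !(q3 && !q3): β-rule — branch into !q3  //  !!q3.
          branch 1.1.1 (add !q3):
            × closes — contains both q3 and !q3.
          branch 1.1.2 (add !!q3):
            !(q3 && q4): β-rule — branch into !q3  //  !q4.
              branch 1.1.2.1 (add !q3):
                × closes — contains both q3 and !q3.
              branch 1.1.2.2 (add !q4):
                × closes — contains both q4 and !q4.
      branch 1.2 (add (q3 && !q3)):
        (q3 && !q3): α-rule — add q3, !q3.
        × closes — contains both q3 and !q3.
  branch 2 (add ((((!q2 && (q4 == q3)) && q6) && q6) -> q1)):
    (((((!q2 && (q4 == q3)) && q6) && q6) -> q1) -> (q3 && !q3)): β-rule — branch into !((((!q2 && (q4 == q3)) && q6) && q6) -> q1)  //  (q3 && !q3).
      branch 2.1 (add !((((!q2 && (q4 == q3)) && q6) && q6) -> q1)):
        !((((!q2 && (q4 == q3)) && q6) && q6) -> q1): α-rule — add (((!q2 && (q4 == q3)) && q6) && q6), !q1.
        (((!q2 && (q4 == q3)) && q6) && q6): α-rule — add ((!q2 && (q4 == q3)) && q6), q6.
        ((!q2 && (q4 == q3)) && q6): α-rule — add (!q2 && (q4 == q3)), q6.
        (!q2 && (q4 == q3)): α-rule — add !q2, (q4 == q3).
        !(q3 && !q3): β-rule — branch into !q3  //  !!q3.
          branch 2.1.1 (add !q3):
            × closes — contains both q3 and !q3.
          branch 2.1.2 (add !!q3):
            ((((!q2 && (q4 == q3)) && q6) && q6) -> q1): β-rule — branch into !(((!q2 && (q4 == q3)) && q6) && q6)  //  q1.
              branch 2.1.2.1 (add !(((!q2 && (q4 == q3)) && q6) && q6)):
                (q4 == q3): β-rule — branch into q4, q3  //  !q4, !q3.
                  branch 2.1.2.1.1 (add q4, q3):
                    !(((!q2 && (q4 == q3)) && q6) && q6): β-rule — branch into !((!q2 && (q4 == q3)) && q6)  //  !q6.
                      branch 2.1.2.1.1.1 (add !((!q2 && (q4 == q3)) && q6)):
                        !((!q2 && (q4 == q3)) && q6): β-rule — branch into !(!q2 && (q4 == q3))  //  !q6.
                          branch 2.1.2.1.1.1.1 (add !(!q2 && (q4 == q3))):
                            !(!q2 && (q4 == q3)): β-rule — branch into !!q2  //  !(q4 == q3).
                              branch 2.1.2.1.1.1.1.1 (add !!q2):
                                × closes — contains both q2 and !q2.
                              branch 2.1.2.1.1.1.1.2 (add !(q4 == q3)):
                                !(q4 == q3): β-rule — branch into q4, !q3  //  !q4, q3.
                                  branch 2.1.2.1.1.1.1.2.1 (add q4, !q3):
                                    × closes — contains both q3 and !q3.
                                  branch 2.1.2.1.1.1.1.2.2 (add !q4, q3):
                                    × closes — contains both q4 and !q4.
                          branch 2.1.2.1.1.1.2 (add !q6):
                            × closes — contains both q6 and !q6.
                      branch 2.1.2.1.1.2 (add !q6):
                        × closes — contains both q6 and !q6.
                  branch 2.1.2.1.2 (add !q4, !q3):
                    × closes — contains both q4 and !q4.
              branch 2.1.2.2 (add q1):
                × closes — contains both q1 and !q1.
      branch 2.2 (add (q3 && !q3)):
        (q3 && !q3): α-rule — add q3, !q3.
        × closes — contains both q3 and !q3.
All 13 branches close.
Every branch closed, so the negation is unsatisfiable and the formula is valid.

Valid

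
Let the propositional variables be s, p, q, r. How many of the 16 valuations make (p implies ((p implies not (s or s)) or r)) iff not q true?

Initial set: {T ((p implies ((p implies not (s or s)) or r)) iff not q)}.
T ((p implies ((p implies not (s or s)) or r)) iff not q): β-rule — branch into T (p implies ((p implies not (s or s)) or r)), T not q  //  F (p implies ((p implies not (s or s)) or r)), F not q.
  branch 1 (add T (p implies ((p implies not (s or s)) or r)), T not q):
    T (p implies ((p implies not (s or s)) or r)): β-rule — branch into F p  //  T ((p implies not (s or s)) or r).
      branch 1.1 (add F p):
        ○ open, literals {p=F, q=F}.
      branch 1.2 (add T ((p implies not (s or s)) or r)):
        T ((p implies not (s or s)) or r): β-rule — branch into T (p implies not (s or s))  //  T r.
          branch 1.2.1 (add T (p implies not (s or s))):
            T (p implies not (s or s)): β-rule — branch into F p  //  T not (s or s).
              branch 1.2.1.1 (add F p):
                ○ open, literals {p=F, q=F}.
              branch 1.2.1.2 (add T not (s or s)):
                T not (s or s): α-rule — add F s, F s.
                ○ open, literals {q=F, s=F}.
          branch 1.2.2 (add T r):
            ○ open, literals {q=F, r=T}.
  branch 2 (add F (p implies ((p implies not (s or s)) or r)), F not q):
    F (p implies ((p implies not (s or s)) or r)): α-rule — add T p, F ((p implies not (s or s)) or r).
    F ((p implies not (s or s)) or r): α-rule — add F (p implies not (s or s)), F r.
    F (p implies not (s or s)): α-rule — add T p, F not (s or s).
    F not (s or s): β-rule — branch into T s  //  T s.
      branch 2.1 (add T s):
        ○ open, literals {p=T, q=T, r=F, s=T}.
      branch 2.2 (add T s):
        ○ open, literals {p=T, q=T, r=F, s=T}.
0 branches closed, 6 open.
Each open branch fixes some atoms; the unmentioned ones are free. Counting distinct full assignments: branch {p=F, q=F} (s, r) contributes 4 new; branch {p=F, q=F} (s, r) contributes 0 new; branch {q=F, s=F} (p, r) contributes 2 new; branch {q=F, r=T} (s, p) contributes 1 new; branch {p=T, q=T, r=F, s=T} (none free) contributes 1 new; branch {p=T, q=T, r=F, s=T} (none free) contributes 0 new. Total: 8.

8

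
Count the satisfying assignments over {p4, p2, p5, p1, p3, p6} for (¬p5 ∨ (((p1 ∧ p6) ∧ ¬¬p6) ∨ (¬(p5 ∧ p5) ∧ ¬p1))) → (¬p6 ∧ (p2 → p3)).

36

Initial set: {((¬p5 ∨ (((p1 ∧ p6) ∧ ¬¬p6) ∨ (¬(p5 ∧ p5) ∧ ¬p1))) → (¬p6 ∧ (p2 → p3)))}.
((¬p5 ∨ (((p1 ∧ p6) ∧ ¬¬p6) ∨ (¬(p5 ∧ p5) ∧ ¬p1))) → (¬p6 ∧ (p2 → p3))): β-rule — branch into ¬(¬p5 ∨ (((p1 ∧ p6) ∧ ¬¬p6) ∨ (¬(p5 ∧ p5) ∧ ¬p1)))  //  (¬p6 ∧ (p2 → p3)).
  branch 1 (add ¬(¬p5 ∨ (((p1 ∧ p6) ∧ ¬¬p6) ∨ (¬(p5 ∧ p5) ∧ ¬p1)))):
    ¬(¬p5 ∨ (((p1 ∧ p6) ∧ ¬¬p6) ∨ (¬(p5 ∧ p5) ∧ ¬p1))): α-rule — add ¬¬p5, ¬(((p1 ∧ p6) ∧ ¬¬p6) ∨ (¬(p5 ∧ p5) ∧ ¬p1)).
    ¬(((p1 ∧ p6) ∧ ¬¬p6) ∨ (¬(p5 ∧ p5) ∧ ¬p1)): α-rule — add ¬((p1 ∧ p6) ∧ ¬¬p6), ¬(¬(p5 ∧ p5) ∧ ¬p1).
    ¬((p1 ∧ p6) ∧ ¬¬p6): β-rule — branch into ¬(p1 ∧ p6)  //  ¬¬¬p6.
      branch 1.1 (add ¬(p1 ∧ p6)):
        ¬(¬(p5 ∧ p5) ∧ ¬p1): β-rule — branch into ¬¬(p5 ∧ p5)  //  ¬¬p1.
          branch 1.1.1 (add ¬¬(p5 ∧ p5)):
            ¬¬(p5 ∧ p5): α-rule — add p5, p5.
            ¬(p1 ∧ p6): β-rule — branch into ¬p1  //  ¬p6.
              branch 1.1.1.1 (add ¬p1):
                ○ open, literals {p1=0, p5=1}.
              branch 1.1.1.2 (add ¬p6):
                ○ open, literals {p5=1, p6=0}.
          branch 1.1.2 (add ¬¬p1):
            ¬(p1 ∧ p6): β-rule — branch into ¬p1  //  ¬p6.
              branch 1.1.2.1 (add ¬p1):
                × closes — contains both p1 and ¬p1.
              branch 1.1.2.2 (add ¬p6):
                ○ open, literals {p1=1, p5=1, p6=0}.
      branch 1.2 (add ¬¬¬p6):
        ¬¬¬p6: drop double negation, giving ¬p6.
        ¬(¬(p5 ∧ p5) ∧ ¬p1): β-rule — branch into ¬¬(p5 ∧ p5)  //  ¬¬p1.
          branch 1.2.1 (add ¬¬(p5 ∧ p5)):
            ¬¬(p5 ∧ p5): α-rule — add p5, p5.
            ○ open, literals {p5=1, p6=0}.
          branch 1.2.2 (add ¬¬p1):
            ○ open, literals {p1=1, p5=1, p6=0}.
  branch 2 (add (¬p6 ∧ (p2 → p3))):
    (¬p6 ∧ (p2 → p3)): α-rule — add ¬p6, (p2 → p3).
    (p2 → p3): β-rule — branch into ¬p2  //  p3.
      branch 2.1 (add ¬p2):
        ○ open, literals {p2=0, p6=0}.
      branch 2.2 (add p3):
        ○ open, literals {p3=1, p6=0}.
1 branch closed, 7 open.
Each open branch fixes some atoms; the unmentioned ones are free. Counting distinct full assignments: branch {p1=0, p5=1} (p4, p2, p3, p6) contributes 16 new; branch {p5=1, p6=0} (p4, p2, p1, p3) contributes 8 new; branch {p1=1, p5=1, p6=0} (p4, p2, p3) contributes 0 new; branch {p5=1, p6=0} (p4, p2, p1, p3) contributes 0 new; branch {p1=1, p5=1, p6=0} (p4, p2, p3) contributes 0 new; branch {p2=0, p6=0} (p4, p5, p1, p3) contributes 8 new; branch {p3=1, p6=0} (p4, p2, p5, p1) contributes 4 new. Total: 36.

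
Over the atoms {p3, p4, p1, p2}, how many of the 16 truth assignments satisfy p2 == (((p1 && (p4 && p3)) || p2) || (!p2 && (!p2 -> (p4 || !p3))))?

10

Initial set: {(p2 == (((p1 && (p4 && p3)) || p2) || (!p2 && (!p2 -> (p4 || !p3)))))}.
(p2 == (((p1 && (p4 && p3)) || p2) || (!p2 && (!p2 -> (p4 || !p3))))): β-rule — branch into p2, (((p1 && (p4 && p3)) || p2) || (!p2 && (!p2 -> (p4 || !p3))))  //  !p2, !(((p1 && (p4 && p3)) || p2) || (!p2 && (!p2 -> (p4 || !p3)))).
  branch 1 (add p2, (((p1 && (p4 && p3)) || p2) || (!p2 && (!p2 -> (p4 || !p3))))):
    (((p1 && (p4 && p3)) || p2) || (!p2 && (!p2 -> (p4 || !p3)))): β-rule — branch into ((p1 && (p4 && p3)) || p2)  //  (!p2 && (!p2 -> (p4 || !p3))).
      branch 1.1 (add ((p1 && (p4 && p3)) || p2)):
        ((p1 && (p4 && p3)) || p2): β-rule — branch into (p1 && (p4 && p3))  //  p2.
          branch 1.1.1 (add (p1 && (p4 && p3))):
            (p1 && (p4 && p3)): α-rule — add p1, (p4 && p3).
            (p4 && p3): α-rule — add p4, p3.
            ○ open, literals {p1=1, p2=1, p3=1, p4=1}.
          branch 1.1.2 (add p2):
            ○ open, literals {p2=1}.
      branch 1.2 (add (!p2 && (!p2 -> (p4 || !p3)))):
        (!p2 && (!p2 -> (p4 || !p3))): α-rule — add !p2, (!p2 -> (p4 || !p3)).
        × closes — contains both p2 and !p2.
  branch 2 (add !p2, !(((p1 && (p4 && p3)) || p2) || (!p2 && (!p2 -> (p4 || !p3))))):
    !(((p1 && (p4 && p3)) || p2) || (!p2 && (!p2 -> (p4 || !p3)))): α-rule — add !((p1 && (p4 && p3)) || p2), !(!p2 && (!p2 -> (p4 || !p3))).
    !((p1 && (p4 && p3)) || p2): α-rule — add !(p1 && (p4 && p3)), !p2.
    !(!p2 && (!p2 -> (p4 || !p3))): β-rule — branch into !!p2  //  !(!p2 -> (p4 || !p3)).
      branch 2.1 (add !!p2):
        × closes — contains both p2 and !p2.
      branch 2.2 (add !(!p2 -> (p4 || !p3))):
        !(!p2 -> (p4 || !p3)): α-rule — add !p2, !(p4 || !p3).
        !(p4 || !p3): α-rule — add !p4, !!p3.
        !(p1 && (p4 && p3)): β-rule — branch into !p1  //  !(p4 && p3).
          branch 2.2.1 (add !p1):
            ○ open, literals {p1=0, p2=0, p3=1, p4=0}.
          branch 2.2.2 (add !(p4 && p3)):
            !(p4 && p3): β-rule — branch into !p4  //  !p3.
              branch 2.2.2.1 (add !p4):
                ○ open, literals {p2=0, p3=1, p4=0}.
              branch 2.2.2.2 (add !p3):
                × closes — contains both p3 and !p3.
3 branches closed, 4 open.
Each open branch fixes some atoms; the unmentioned ones are free. Counting distinct full assignments: branch {p1=1, p2=1, p3=1, p4=1} (none free) contributes 1 new; branch {p2=1} (p3, p4, p1) contributes 7 new; branch {p1=0, p2=0, p3=1, p4=0} (none free) contributes 1 new; branch {p2=0, p3=1, p4=0} (p1) contributes 1 new. Total: 10.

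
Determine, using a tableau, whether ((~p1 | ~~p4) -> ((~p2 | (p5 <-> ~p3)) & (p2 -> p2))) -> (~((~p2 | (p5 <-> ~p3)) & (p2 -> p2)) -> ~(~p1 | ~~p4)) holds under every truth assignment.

Valid

Assume the negation and expand:
Initial set: {~(((~p1 | ~~p4) -> ((~p2 | (p5 <-> ~p3)) & (p2 -> p2))) -> (~((~p2 | (p5 <-> ~p3)) & (p2 -> p2)) -> ~(~p1 | ~~p4)))}.
~(((~p1 | ~~p4) -> ((~p2 | (p5 <-> ~p3)) & (p2 -> p2))) -> (~((~p2 | (p5 <-> ~p3)) & (p2 -> p2)) -> ~(~p1 | ~~p4))): α-rule — add ((~p1 | ~~p4) -> ((~p2 | (p5 <-> ~p3)) & (p2 -> p2))), ~(~((~p2 | (p5 <-> ~p3)) & (p2 -> p2)) -> ~(~p1 | ~~p4)).
~(~((~p2 | (p5 <-> ~p3)) & (p2 -> p2)) -> ~(~p1 | ~~p4)): α-rule — add ~((~p2 | (p5 <-> ~p3)) & (p2 -> p2)), ~~(~p1 | ~~p4).
((~p1 | ~~p4) -> ((~p2 | (p5 <-> ~p3)) & (p2 -> p2))): β-rule — branch into ~(~p1 | ~~p4)  //  ((~p2 | (p5 <-> ~p3)) & (p2 -> p2)).
  branch 1 (add ~(~p1 | ~~p4)):
    ~(~p1 | ~~p4): α-rule — add ~~p1, ~~~p4.
    ~~~p4: drop double negation, giving ~p4.
    ~((~p2 | (p5 <-> ~p3)) & (p2 -> p2)): β-rule — branch into ~(~p2 | (p5 <-> ~p3))  //  ~(p2 -> p2).
      branch 1.1 (add ~(~p2 | (p5 <-> ~p3))):
        ~(~p2 | (p5 <-> ~p3)): α-rule — add ~~p2, ~(p5 <-> ~p3).
        ~~(~p1 | ~~p4): β-rule — branch into ~p1  //  ~~p4.
          branch 1.1.1 (add ~p1):
            × closes — contains both p1 and ~p1.
          branch 1.1.2 (add ~~p4):
            ~~p4: drop double negation, giving p4.
            × closes — contains both p4 and ~p4.
      branch 1.2 (add ~(p2 -> p2)):
        ~(p2 -> p2): α-rule — add p2, ~p2.
        × closes — contains both p2 and ~p2.
  branch 2 (add ((~p2 | (p5 <-> ~p3)) & (p2 -> p2))):
    ((~p2 | (p5 <-> ~p3)) & (p2 -> p2)): α-rule — add (~p2 | (p5 <-> ~p3)), (p2 -> p2).
    ~((~p2 | (p5 <-> ~p3)) & (p2 -> p2)): β-rule — branch into ~(~p2 | (p5 <-> ~p3))  //  ~(p2 -> p2).
      branch 2.1 (add ~(~p2 | (p5 <-> ~p3))):
        ~(~p2 | (p5 <-> ~p3)): α-rule — add ~~p2, ~(p5 <-> ~p3).
        ~~(~p1 | ~~p4): β-rule — branch into ~p1  //  ~~p4.
          branch 2.1.1 (add ~p1):
            (~p2 | (p5 <-> ~p3)): β-rule — branch into ~p2  //  (p5 <-> ~p3).
              branch 2.1.1.1 (add ~p2):
                × closes — contains both p2 and ~p2.
              branch 2.1.1.2 (add (p5 <-> ~p3)):
                (p2 -> p2): β-rule — branch into ~p2  //  p2.
                  branch 2.1.1.2.1 (add ~p2):
                    × closes — contains both p2 and ~p2.
                  branch 2.1.1.2.2 (add p2):
                    ~(p5 <-> ~p3): β-rule — branch into p5, ~~p3  //  ~p5, ~p3.
                      branch 2.1.1.2.2.1 (add p5, ~~p3):
                        (p5 <-> ~p3): β-rule — branch into p5, ~p3  //  ~p5, ~~p3.
                          branch 2.1.1.2.2.1.1 (add p5, ~p3):
                            × closes — contains both p3 and ~p3.
                          branch 2.1.1.2.2.1.2 (add ~p5, ~~p3):
                            × closes — contains both p5 and ~p5.
                      branch 2.1.1.2.2.2 (add ~p5, ~p3):
                        (p5 <-> ~p3): β-rule — branch into p5, ~p3  //  ~p5, ~~p3.
                          branch 2.1.1.2.2.2.1 (add p5, ~p3):
                            × closes — contains both p5 and ~p5.
                          branch 2.1.1.2.2.2.2 (add ~p5, ~~p3):
                            × closes — contains both p3 and ~p3.
          branch 2.1.2 (add ~~p4):
            ~~p4: drop double negation, giving p4.
            (~p2 | (p5 <-> ~p3)): β-rule — branch into ~p2  //  (p5 <-> ~p3).
              branch 2.1.2.1 (add ~p2):
                × closes — contains both p2 and ~p2.
              branch 2.1.2.2 (add (p5 <-> ~p3)):
                (p2 -> p2): β-rule — branch into ~p2  //  p2.
                  branch 2.1.2.2.1 (add ~p2):
                    × closes — contains both p2 and ~p2.
                  branch 2.1.2.2.2 (add p2):
                    ~(p5 <-> ~p3): β-rule — branch into p5, ~~p3  //  ~p5, ~p3.
                      branch 2.1.2.2.2.1 (add p5, ~~p3):
                        (p5 <-> ~p3): β-rule — branch into p5, ~p3  //  ~p5, ~~p3.
                          branch 2.1.2.2.2.1.1 (add p5, ~p3):
                            × closes — contains both p3 and ~p3.
                          branch 2.1.2.2.2.1.2 (add ~p5, ~~p3):
                            × closes — contains both p5 and ~p5.
                      branch 2.1.2.2.2.2 (add ~p5, ~p3):
                        (p5 <-> ~p3): β-rule — branch into p5, ~p3  //  ~p5, ~~p3.
                          branch 2.1.2.2.2.2.1 (add p5, ~p3):
                            × closes — contains both p5 and ~p5.
                          branch 2.1.2.2.2.2.2 (add ~p5, ~~p3):
                            × closes — contains both p3 and ~p3.
      branch 2.2 (add ~(p2 -> p2)):
        ~(p2 -> p2): α-rule — add p2, ~p2.
        × closes — contains both p2 and ~p2.
All 16 branches close.
Every branch closed, so the negation is unsatisfiable and the formula is valid.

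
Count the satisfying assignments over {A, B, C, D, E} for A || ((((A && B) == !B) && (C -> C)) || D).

28

Initial set: {(A || ((((A && B) == !B) && (C -> C)) || D))}.
(A || ((((A && B) == !B) && (C -> C)) || D)): β-rule — branch into A  //  ((((A && B) == !B) && (C -> C)) || D).
  branch 1 (add A):
    ○ open, literals {A=1}.
  branch 2 (add ((((A && B) == !B) && (C -> C)) || D)):
    ((((A && B) == !B) && (C -> C)) || D): β-rule — branch into (((A && B) == !B) && (C -> C))  //  D.
      branch 2.1 (add (((A && B) == !B) && (C -> C))):
        (((A && B) == !B) && (C -> C)): α-rule — add ((A && B) == !B), (C -> C).
        ((A && B) == !B): β-rule — branch into (A && B), !B  //  !(A && B), !!B.
          branch 2.1.1 (add (A && B), !B):
            (A && B): α-rule — add A, B.
            × closes — contains both B and !B.
          branch 2.1.2 (add !(A && B), !!B):
            (C -> C): β-rule — branch into !C  //  C.
              branch 2.1.2.1 (add !C):
                !(A && B): β-rule — branch into !A  //  !B.
                  branch 2.1.2.1.1 (add !A):
                    ○ open, literals {A=0, B=1, C=0}.
                  branch 2.1.2.1.2 (add !B):
                    × closes — contains both B and !B.
              branch 2.1.2.2 (add C):
                !(A && B): β-rule — branch into !A  //  !B.
                  branch 2.1.2.2.1 (add !A):
                    ○ open, literals {A=0, B=1, C=1}.
                  branch 2.1.2.2.2 (add !B):
                    × closes — contains both B and !B.
      branch 2.2 (add D):
        ○ open, literals {D=1}.
3 branches closed, 4 open.
Each open branch fixes some atoms; the unmentioned ones are free. Counting distinct full assignments: branch {A=1} (B, C, D, E) contributes 16 new; branch {A=0, B=1, C=0} (D, E) contributes 4 new; branch {A=0, B=1, C=1} (D, E) contributes 4 new; branch {D=1} (A, B, C, E) contributes 4 new. Total: 28.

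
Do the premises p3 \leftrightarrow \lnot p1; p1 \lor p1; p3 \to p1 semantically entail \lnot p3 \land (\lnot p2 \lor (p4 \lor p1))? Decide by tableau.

Yes

Initial set: {(p3 \leftrightarrow \lnot p1); (p1 \lor p1); (p3 \to p1); \lnot (\lnot p3 \land (\lnot p2 \lor (p4 \lor p1)))}.
(p3 \leftrightarrow \lnot p1): β-rule — branch into p3, \lnot p1  //  \lnot p3, \lnot \lnot p1.
  branch 1 (add p3, \lnot p1):
    (p1 \lor p1): β-rule — branch into p1  //  p1.
      branch 1.1 (add p1):
        × closes — contains both p1 and \lnot p1.
      branch 1.2 (add p1):
        × closes — contains both p1 and \lnot p1.
  branch 2 (add \lnot p3, \lnot \lnot p1):
    (p1 \lor p1): β-rule — branch into p1  //  p1.
      branch 2.1 (add p1):
        (p3 \to p1): β-rule — branch into \lnot p3  //  p1.
          branch 2.1.1 (add \lnot p3):
            \lnot (\lnot p3 \land (\lnot p2 \lor (p4 \lor p1))): β-rule — branch into \lnot \lnot p3  //  \lnot (\lnot p2 \lor (p4 \lor p1)).
              branch 2.1.1.1 (add \lnot \lnot p3):
                × closes — contains both p3 and \lnot p3.
              branch 2.1.1.2 (add \lnot (\lnot p2 \lor (p4 \lor p1))):
                \lnot (\lnot p2 \lor (p4 \lor p1)): α-rule — add \lnot \lnot p2, \lnot (p4 \lor p1).
                \lnot (p4 \lor p1): α-rule — add \lnot p4, \lnot p1.
                × closes — contains both p1 and \lnot p1.
          branch 2.1.2 (add p1):
            \lnot (\lnot p3 \land (\lnot p2 \lor (p4 \lor p1))): β-rule — branch into \lnot \lnot p3  //  \lnot (\lnot p2 \lor (p4 \lor p1)).
              branch 2.1.2.1 (add \lnot \lnot p3):
                × closes — contains both p3 and \lnot p3.
              branch 2.1.2.2 (add \lnot (\lnot p2 \lor (p4 \lor p1))):
                \lnot (\lnot p2 \lor (p4 \lor p1)): α-rule — add \lnot \lnot p2, \lnot (p4 \lor p1).
                \lnot (p4 \lor p1): α-rule — add \lnot p4, \lnot p1.
                × closes — contains both p1 and \lnot p1.
      branch 2.2 (add p1):
        (p3 \to p1): β-rule — branch into \lnot p3  //  p1.
          branch 2.2.1 (add \lnot p3):
            \lnot (\lnot p3 \land (\lnot p2 \lor (p4 \lor p1))): β-rule — branch into \lnot \lnot p3  //  \lnot (\lnot p2 \lor (p4 \lor p1)).
              branch 2.2.1.1 (add \lnot \lnot p3):
                × closes — contains both p3 and \lnot p3.
              branch 2.2.1.2 (add \lnot (\lnot p2 \lor (p4 \lor p1))):
                \lnot (\lnot p2 \lor (p4 \lor p1)): α-rule — add \lnot \lnot p2, \lnot (p4 \lor p1).
                \lnot (p4 \lor p1): α-rule — add \lnot p4, \lnot p1.
                × closes — contains both p1 and \lnot p1.
          branch 2.2.2 (add p1):
            \lnot (\lnot p3 \land (\lnot p2 \lor (p4 \lor p1))): β-rule — branch into \lnot \lnot p3  //  \lnot (\lnot p2 \lor (p4 \lor p1)).
              branch 2.2.2.1 (add \lnot \lnot p3):
                × closes — contains both p3 and \lnot p3.
              branch 2.2.2.2 (add \lnot (\lnot p2 \lor (p4 \lor p1))):
                \lnot (\lnot p2 \lor (p4 \lor p1)): α-rule — add \lnot \lnot p2, \lnot (p4 \lor p1).
                \lnot (p4 \lor p1): α-rule — add \lnot p4, \lnot p1.
                × closes — contains both p1 and \lnot p1.
All 10 branches close.
Every branch closed, so the premises entail the conclusion.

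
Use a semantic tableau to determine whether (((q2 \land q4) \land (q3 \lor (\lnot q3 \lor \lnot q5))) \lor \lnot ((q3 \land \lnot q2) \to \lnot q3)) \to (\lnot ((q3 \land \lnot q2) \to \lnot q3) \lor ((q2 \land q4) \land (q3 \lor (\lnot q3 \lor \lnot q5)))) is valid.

Valid

Assume the negation and expand:
Initial set: {\lnot ((((q2 \land q4) \land (q3 \lor (\lnot q3 \lor \lnot q5))) \lor \lnot ((q3 \land \lnot q2) \to \lnot q3)) \to (\lnot ((q3 \land \lnot q2) \to \lnot q3) \lor ((q2 \land q4) \land (q3 \lor (\lnot q3 \lor \lnot q5)))))}.
\lnot ((((q2 \land q4) \land (q3 \lor (\lnot q3 \lor \lnot q5))) \lor \lnot ((q3 \land \lnot q2) \to \lnot q3)) \to (\lnot ((q3 \land \lnot q2) \to \lnot q3) \lor ((q2 \land q4) \land (q3 \lor (\lnot q3 \lor \lnot q5))))): α-rule — add (((q2 \land q4) \land (q3 \lor (\lnot q3 \lor \lnot q5))) \lor \lnot ((q3 \land \lnot q2) \to \lnot q3)), \lnot (\lnot ((q3 \land \lnot q2) \to \lnot q3) \lor ((q2 \land q4) \land (q3 \lor (\lnot q3 \lor \lnot q5)))).
\lnot (\lnot ((q3 \land \lnot q2) \to \lnot q3) \lor ((q2 \land q4) \land (q3 \lor (\lnot q3 \lor \lnot q5)))): α-rule — add \lnot \lnot ((q3 \land \lnot q2) \to \lnot q3), \lnot ((q2 \land q4) \land (q3 \lor (\lnot q3 \lor \lnot q5))).
(((q2 \land q4) \land (q3 \lor (\lnot q3 \lor \lnot q5))) \lor \lnot ((q3 \land \lnot q2) \to \lnot q3)): β-rule — branch into ((q2 \land q4) \land (q3 \lor (\lnot q3 \lor \lnot q5)))  //  \lnot ((q3 \land \lnot q2) \to \lnot q3).
  branch 1 (add ((q2 \land q4) \land (q3 \lor (\lnot q3 \lor \lnot q5)))):
    ((q2 \land q4) \land (q3 \lor (\lnot q3 \lor \lnot q5))): α-rule — add (q2 \land q4), (q3 \lor (\lnot q3 \lor \lnot q5)).
    (q2 \land q4): α-rule — add q2, q4.
    \lnot \lnot ((q3 \land \lnot q2) \to \lnot q3): β-rule — branch into \lnot (q3 \land \lnot q2)  //  \lnot q3.
      branch 1.1 (add \lnot (q3 \land \lnot q2)):
        \lnot ((q2 \land q4) \land (q3 \lor (\lnot q3 \lor \lnot q5))): β-rule — branch into \lnot (q2 \land q4)  //  \lnot (q3 \lor (\lnot q3 \lor \lnot q5)).
          branch 1.1.1 (add \lnot (q2 \land q4)):
            (q3 \lor (\lnot q3 \lor \lnot q5)): β-rule — branch into q3  //  (\lnot q3 \lor \lnot q5).
              branch 1.1.1.1 (add q3):
                \lnot (q3 \land \lnot q2): β-rule — branch into \lnot q3  //  \lnot \lnot q2.
                  branch 1.1.1.1.1 (add \lnot q3):
                    × closes — contains both q3 and \lnot q3.
                  branch 1.1.1.1.2 (add \lnot \lnot q2):
                    \lnot (q2 \land q4): β-rule — branch into \lnot q2  //  \lnot q4.
                      branch 1.1.1.1.2.1 (add \lnot q2):
                        × closes — contains both q2 and \lnot q2.
                      branch 1.1.1.1.2.2 (add \lnot q4):
                        × closes — contains both q4 and \lnot q4.
              branch 1.1.1.2 (add (\lnot q3 \lor \lnot q5)):
                \lnot (q3 \land \lnot q2): β-rule — branch into \lnot q3  //  \lnot \lnot q2.
                  branch 1.1.1.2.1 (add \lnot q3):
                    \lnot (q2 \land q4): β-rule — branch into \lnot q2  //  \lnot q4.
                      branch 1.1.1.2.1.1 (add \lnot q2):
                        × closes — contains both q2 and \lnot q2.
                      branch 1.1.1.2.1.2 (add \lnot q4):
                        × closes — contains both q4 and \lnot q4.
                  branch 1.1.1.2.2 (add \lnot \lnot q2):
                    \lnot (q2 \land q4): β-rule — branch into \lnot q2  //  \lnot q4.
                      branch 1.1.1.2.2.1 (add \lnot q2):
                        × closes — contains both q2 and \lnot q2.
                      branch 1.1.1.2.2.2 (add \lnot q4):
                        × closes — contains both q4 and \lnot q4.
          branch 1.1.2 (add \lnot (q3 \lor (\lnot q3 \lor \lnot q5))):
            \lnot (q3 \lor (\lnot q3 \lor \lnot q5)): α-rule — add \lnot q3, \lnot (\lnot q3 \lor \lnot q5).
            \lnot (\lnot q3 \lor \lnot q5): α-rule — add \lnot \lnot q3, \lnot \lnot q5.
            × closes — contains both q3 and \lnot q3.
      branch 1.2 (add \lnot q3):
        \lnot ((q2 \land q4) \land (q3 \lor (\lnot q3 \lor \lnot q5))): β-rule — branch into \lnot (q2 \land q4)  //  \lnot (q3 \lor (\lnot q3 \lor \lnot q5)).
          branch 1.2.1 (add \lnot (q2 \land q4)):
            (q3 \lor (\lnot q3 \lor \lnot q5)): β-rule — branch into q3  //  (\lnot q3 \lor \lnot q5).
              branch 1.2.1.1 (add q3):
                × closes — contains both q3 and \lnot q3.
              branch 1.2.1.2 (add (\lnot q3 \lor \lnot q5)):
                \lnot (q2 \land q4): β-rule — branch into \lnot q2  //  \lnot q4.
                  branch 1.2.1.2.1 (add \lnot q2):
                    × closes — contains both q2 and \lnot q2.
                  branch 1.2.1.2.2 (add \lnot q4):
                    × closes — contains both q4 and \lnot q4.
          branch 1.2.2 (add \lnot (q3 \lor (\lnot q3 \lor \lnot q5))):
            \lnot (q3 \lor (\lnot q3 \lor \lnot q5)): α-rule — add \lnot q3, \lnot (\lnot q3 \lor \lnot q5).
            \lnot (\lnot q3 \lor \lnot q5): α-rule — add \lnot \lnot q3, \lnot \lnot q5.
            × closes — contains both q3 and \lnot q3.
  branch 2 (add \lnot ((q3 \land \lnot q2) \to \lnot q3)):
    \lnot ((q3 \land \lnot q2) \to \lnot q3): α-rule — add (q3 \land \lnot q2), \lnot \lnot q3.
    (q3 \land \lnot q2): α-rule — add q3, \lnot q2.
    \lnot \lnot ((q3 \land \lnot q2) \to \lnot q3): β-rule — branch into \lnot (q3 \land \lnot q2)  //  \lnot q3.
      branch 2.1 (add \lnot (q3 \land \lnot q2)):
        \lnot ((q2 \land q4) \land (q3 \lor (\lnot q3 \lor \lnot q5))): β-rule — branch into \lnot (q2 \land q4)  //  \lnot (q3 \lor (\lnot q3 \lor \lnot q5)).
          branch 2.1.1 (add \lnot (q2 \land q4)):
            \lnot (q3 \land \lnot q2): β-rule — branch into \lnot q3  //  \lnot \lnot q2.
              branch 2.1.1.1 (add \lnot q3):
                × closes — contains both q3 and \lnot q3.
              branch 2.1.1.2 (add \lnot \lnot q2):
                × closes — contains both q2 and \lnot q2.
          branch 2.1.2 (add \lnot (q3 \lor (\lnot q3 \lor \lnot q5))):
            \lnot (q3 \lor (\lnot q3 \lor \lnot q5)): α-rule — add \lnot q3, \lnot (\lnot q3 \lor \lnot q5).
            × closes — contains both q3 and \lnot q3.
      branch 2.2 (add \lnot q3):
        × closes — contains both q3 and \lnot q3.
All 16 branches close.
Every branch closed, so the negation is unsatisfiable and the formula is valid.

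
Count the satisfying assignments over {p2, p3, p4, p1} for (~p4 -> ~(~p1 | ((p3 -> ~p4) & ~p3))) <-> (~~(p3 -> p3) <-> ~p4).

2

Initial set: {T ((~p4 -> ~(~p1 | ((p3 -> ~p4) & ~p3))) <-> (~~(p3 -> p3) <-> ~p4))}.
T ((~p4 -> ~(~p1 | ((p3 -> ~p4) & ~p3))) <-> (~~(p3 -> p3) <-> ~p4)): β-rule — branch into T (~p4 -> ~(~p1 | ((p3 -> ~p4) & ~p3))), T (~~(p3 -> p3) <-> ~p4)  //  F (~p4 -> ~(~p1 | ((p3 -> ~p4) & ~p3))), F (~~(p3 -> p3) <-> ~p4).
  branch 1 (add T (~p4 -> ~(~p1 | ((p3 -> ~p4) & ~p3))), T (~~(p3 -> p3) <-> ~p4)):
    T (~p4 -> ~(~p1 | ((p3 -> ~p4) & ~p3))): β-rule — branch into F ~p4  //  T ~(~p1 | ((p3 -> ~p4) & ~p3)).
      branch 1.1 (add F ~p4):
        T (~~(p3 -> p3) <-> ~p4): β-rule — branch into T ~~(p3 -> p3), T ~p4  //  F ~~(p3 -> p3), F ~p4.
          branch 1.1.1 (add T ~~(p3 -> p3), T ~p4):
            × closes — contains both p4 and ~p4.
          branch 1.1.2 (add F ~~(p3 -> p3), F ~p4):
            F ~~(p3 -> p3): drop double negation, giving F (p3 -> p3).
            F (p3 -> p3): α-rule — add T p3, F p3.
            × closes — contains both p3 and ~p3.
      branch 1.2 (add T ~(~p1 | ((p3 -> ~p4) & ~p3))):
        T ~(~p1 | ((p3 -> ~p4) & ~p3)): α-rule — add F ~p1, F ((p3 -> ~p4) & ~p3).
        T (~~(p3 -> p3) <-> ~p4): β-rule — branch into T ~~(p3 -> p3), T ~p4  //  F ~~(p3 -> p3), F ~p4.
          branch 1.2.1 (add T ~~(p3 -> p3), T ~p4):
            T ~~(p3 -> p3): drop double negation, giving T (p3 -> p3).
            F ((p3 -> ~p4) & ~p3): β-rule — branch into F (p3 -> ~p4)  //  F ~p3.
              branch 1.2.1.1 (add F (p3 -> ~p4)):
                F (p3 -> ~p4): α-rule — add T p3, F ~p4.
                × closes — contains both p4 and ~p4.
              branch 1.2.1.2 (add F ~p3):
                T (p3 -> p3): β-rule — branch into F p3  //  T p3.
                  branch 1.2.1.2.1 (add F p3):
                    × closes — contains both p3 and ~p3.
                  branch 1.2.1.2.2 (add T p3):
                    ○ open, literals {p1=1, p3=1, p4=0}.
          branch 1.2.2 (add F ~~(p3 -> p3), F ~p4):
            F ~~(p3 -> p3): drop double negation, giving F (p3 -> p3).
            F (p3 -> p3): α-rule — add T p3, F p3.
            × closes — contains both p3 and ~p3.
  branch 2 (add F (~p4 -> ~(~p1 | ((p3 -> ~p4) & ~p3))), F (~~(p3 -> p3) <-> ~p4)):
    F (~p4 -> ~(~p1 | ((p3 -> ~p4) & ~p3))): α-rule — add T ~p4, F ~(~p1 | ((p3 -> ~p4) & ~p3)).
    F (~~(p3 -> p3) <-> ~p4): β-rule — branch into T ~~(p3 -> p3), F ~p4  //  F ~~(p3 -> p3), T ~p4.
      branch 2.1 (add T ~~(p3 -> p3), F ~p4):
        × closes — contains both p4 and ~p4.
      branch 2.2 (add F ~~(p3 -> p3), T ~p4):
        F ~~(p3 -> p3): drop double negation, giving F (p3 -> p3).
        F (p3 -> p3): α-rule — add T p3, F p3.
        × closes — contains both p3 and ~p3.
7 branches closed, 1 open.
Each open branch fixes some atoms; the unmentioned ones are free. Counting distinct full assignments: branch {p1=1, p3=1, p4=0} (p2) contributes 2 new. Total: 2.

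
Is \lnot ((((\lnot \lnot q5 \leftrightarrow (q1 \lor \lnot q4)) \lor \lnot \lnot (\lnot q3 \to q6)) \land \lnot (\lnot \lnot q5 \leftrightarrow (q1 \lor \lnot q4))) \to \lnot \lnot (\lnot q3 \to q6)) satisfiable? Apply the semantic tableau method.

Unsatisfiable

Initial set: {\lnot ((((\lnot \lnot q5 \leftrightarrow (q1 \lor \lnot q4)) \lor \lnot \lnot (\lnot q3 \to q6)) \land \lnot (\lnot \lnot q5 \leftrightarrow (q1 \lor \lnot q4))) \to \lnot \lnot (\lnot q3 \to q6))}.
\lnot ((((\lnot \lnot q5 \leftrightarrow (q1 \lor \lnot q4)) \lor \lnot \lnot (\lnot q3 \to q6)) \land \lnot (\lnot \lnot q5 \leftrightarrow (q1 \lor \lnot q4))) \to \lnot \lnot (\lnot q3 \to q6)): α-rule — add (((\lnot \lnot q5 \leftrightarrow (q1 \lor \lnot q4)) \lor \lnot \lnot (\lnot q3 \to q6)) \land \lnot (\lnot \lnot q5 \leftrightarrow (q1 \lor \lnot q4))), \lnot \lnot \lnot (\lnot q3 \to q6).
(((\lnot \lnot q5 \leftrightarrow (q1 \lor \lnot q4)) \lor \lnot \lnot (\lnot q3 \to q6)) \land \lnot (\lnot \lnot q5 \leftrightarrow (q1 \lor \lnot q4))): α-rule — add ((\lnot \lnot q5 \leftrightarrow (q1 \lor \lnot q4)) \lor \lnot \lnot (\lnot q3 \to q6)), \lnot (\lnot \lnot q5 \leftrightarrow (q1 \lor \lnot q4)).
\lnot \lnot \lnot (\lnot q3 \to q6): drop double negation, giving \lnot (\lnot q3 \to q6).
\lnot (\lnot q3 \to q6): α-rule — add \lnot q3, \lnot q6.
((\lnot \lnot q5 \leftrightarrow (q1 \lor \lnot q4)) \lor \lnot \lnot (\lnot q3 \to q6)): β-rule — branch into (\lnot \lnot q5 \leftrightarrow (q1 \lor \lnot q4))  //  \lnot \lnot (\lnot q3 \to q6).
  branch 1 (add (\lnot \lnot q5 \leftrightarrow (q1 \lor \lnot q4))):
    \lnot (\lnot \lnot q5 \leftrightarrow (q1 \lor \lnot q4)): β-rule — branch into \lnot \lnot q5, \lnot (q1 \lor \lnot q4)  //  \lnot \lnot \lnot q5, (q1 \lor \lnot q4).
      branch 1.1 (add \lnot \lnot q5, \lnot (q1 \lor \lnot q4)):
        \lnot \lnot q5: drop double negation, giving q5.
        \lnot (q1 \lor \lnot q4): α-rule — add \lnot q1, \lnot \lnot q4.
        (\lnot \lnot q5 \leftrightarrow (q1 \lor \lnot q4)): β-rule — branch into \lnot \lnot q5, (q1 \lor \lnot q4)  //  \lnot \lnot \lnot q5, \lnot (q1 \lor \lnot q4).
          branch 1.1.1 (add \lnot \lnot q5, (q1 \lor \lnot q4)):
            \lnot \lnot q5: drop double negation, giving q5.
            (q1 \lor \lnot q4): β-rule — branch into q1  //  \lnot q4.
              branch 1.1.1.1 (add q1):
                × closes — contains both q1 and \lnot q1.
              branch 1.1.1.2 (add \lnot q4):
                × closes — contains both q4 and \lnot q4.
          branch 1.1.2 (add \lnot \lnot \lnot q5, \lnot (q1 \lor \lnot q4)):
            \lnot \lnot \lnot q5: drop double negation, giving \lnot q5.
            × closes — contains both q5 and \lnot q5.
      branch 1.2 (add \lnot \lnot \lnot q5, (q1 \lor \lnot q4)):
        \lnot \lnot \lnot q5: drop double negation, giving \lnot q5.
        (\lnot \lnot q5 \leftrightarrow (q1 \lor \lnot q4)): β-rule — branch into \lnot \lnot q5, (q1 \lor \lnot q4)  //  \lnot \lnot \lnot q5, \lnot (q1 \lor \lnot q4).
          branch 1.2.1 (add \lnot \lnot q5, (q1 \lor \lnot q4)):
            \lnot \lnot q5: drop double negation, giving q5.
            × closes — contains both q5 and \lnot q5.
          branch 1.2.2 (add \lnot \lnot \lnot q5, \lnot (q1 \lor \lnot q4)):
            \lnot \lnot \lnot q5: drop double negation, giving \lnot q5.
            \lnot (q1 \lor \lnot q4): α-rule — add \lnot q1, \lnot \lnot q4.
            (q1 \lor \lnot q4): β-rule — branch into q1  //  \lnot q4.
              branch 1.2.2.1 (add q1):
                × closes — contains both q1 and \lnot q1.
              branch 1.2.2.2 (add \lnot q4):
                × closes — contains both q4 and \lnot q4.
  branch 2 (add \lnot \lnot (\lnot q3 \to q6)):
    \lnot \lnot (\lnot q3 \to q6): drop double negation, giving (\lnot q3 \to q6).
    \lnot (\lnot \lnot q5 \leftrightarrow (q1 \lor \lnot q4)): β-rule — branch into \lnot \lnot q5, \lnot (q1 \lor \lnot q4)  //  \lnot \lnot \lnot q5, (q1 \lor \lnot q4).
      branch 2.1 (add \lnot \lnot q5, \lnot (q1 \lor \lnot q4)):
        \lnot \lnot q5: drop double negation, giving q5.
        \lnot (q1 \lor \lnot q4): α-rule — add \lnot q1, \lnot \lnot q4.
        (\lnot q3 \to q6): β-rule — branch into \lnot \lnot q3  //  q6.
          branch 2.1.1 (add \lnot \lnot q3):
            × closes — contains both q3 and \lnot q3.
          branch 2.1.2 (add q6):
            × closes — contains both q6 and \lnot q6.
      branch 2.2 (add \lnot \lnot \lnot q5, (q1 \lor \lnot q4)):
        \lnot \lnot \lnot q5: drop double negation, giving \lnot q5.
        (\lnot q3 \to q6): β-rule — branch into \lnot \lnot q3  //  q6.
          branch 2.2.1 (add \lnot \lnot q3):
            × closes — contains both q3 and \lnot q3.
          branch 2.2.2 (add q6):
            × closes — contains both q6 and \lnot q6.
All 10 branches close.
Every branch closed; the formula is unsatisfiable.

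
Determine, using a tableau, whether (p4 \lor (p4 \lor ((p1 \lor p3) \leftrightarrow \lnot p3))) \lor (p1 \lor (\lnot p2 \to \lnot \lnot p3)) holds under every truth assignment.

Not valid

Assume the negation and expand:
Initial set: {\lnot ((p4 \lor (p4 \lor ((p1 \lor p3) \leftrightarrow \lnot p3))) \lor (p1 \lor (\lnot p2 \to \lnot \lnot p3)))}.
\lnot ((p4 \lor (p4 \lor ((p1 \lor p3) \leftrightarrow \lnot p3))) \lor (p1 \lor (\lnot p2 \to \lnot \lnot p3))): α-rule — add \lnot (p4 \lor (p4 \lor ((p1 \lor p3) \leftrightarrow \lnot p3))), \lnot (p1 \lor (\lnot p2 \to \lnot \lnot p3)).
\lnot (p4 \lor (p4 \lor ((p1 \lor p3) \leftrightarrow \lnot p3))): α-rule — add \lnot p4, \lnot (p4 \lor ((p1 \lor p3) \leftrightarrow \lnot p3)).
\lnot (p1 \lor (\lnot p2 \to \lnot \lnot p3)): α-rule — add \lnot p1, \lnot (\lnot p2 \to \lnot \lnot p3).
\lnot (p4 \lor ((p1 \lor p3) \leftrightarrow \lnot p3)): α-rule — add \lnot p4, \lnot ((p1 \lor p3) \leftrightarrow \lnot p3).
\lnot (\lnot p2 \to \lnot \lnot p3): α-rule — add \lnot p2, \lnot \lnot \lnot p3.
\lnot \lnot \lnot p3: drop double negation, giving \lnot p3.
\lnot ((p1 \lor p3) \leftrightarrow \lnot p3): β-rule — branch into (p1 \lor p3), \lnot \lnot p3  //  \lnot (p1 \lor p3), \lnot p3.
  branch 1 (add (p1 \lor p3), \lnot \lnot p3):
    × closes — contains both p3 and \lnot p3.
  branch 2 (add \lnot (p1 \lor p3), \lnot p3):
    \lnot (p1 \lor p3): α-rule — add \lnot p1, \lnot p3.
    ○ open, literals {p1=false, p2=false, p3=false, p4=false}.
1 branch closed, 1 open.
An open branch gives a countermodel: p1=false, p2=false, p3=false, p4=false (unmentioned atoms arbitrary); under it the original formula is false.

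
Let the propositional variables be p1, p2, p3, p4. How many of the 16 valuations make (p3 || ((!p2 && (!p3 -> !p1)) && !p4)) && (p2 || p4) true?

Initial set: {((p3 || ((!p2 && (!p3 -> !p1)) && !p4)) && (p2 || p4))}.
((p3 || ((!p2 && (!p3 -> !p1)) && !p4)) && (p2 || p4)): α-rule — add (p3 || ((!p2 && (!p3 -> !p1)) && !p4)), (p2 || p4).
(p3 || ((!p2 && (!p3 -> !p1)) && !p4)): β-rule — branch into p3  //  ((!p2 && (!p3 -> !p1)) && !p4).
  branch 1 (add p3):
    (p2 || p4): β-rule — branch into p2  //  p4.
      branch 1.1 (add p2):
        ○ open, literals {p2=1, p3=1}.
      branch 1.2 (add p4):
        ○ open, literals {p3=1, p4=1}.
  branch 2 (add ((!p2 && (!p3 -> !p1)) && !p4)):
    ((!p2 && (!p3 -> !p1)) && !p4): α-rule — add (!p2 && (!p3 -> !p1)), !p4.
    (!p2 && (!p3 -> !p1)): α-rule — add !p2, (!p3 -> !p1).
    (p2 || p4): β-rule — branch into p2  //  p4.
      branch 2.1 (add p2):
        × closes — contains both p2 and !p2.
      branch 2.2 (add p4):
        × closes — contains both p4 and !p4.
2 branches closed, 2 open.
Each open branch fixes some atoms; the unmentioned ones are free. Counting distinct full assignments: branch {p2=1, p3=1} (p1, p4) contributes 4 new; branch {p3=1, p4=1} (p1, p2) contributes 2 new. Total: 6.

6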